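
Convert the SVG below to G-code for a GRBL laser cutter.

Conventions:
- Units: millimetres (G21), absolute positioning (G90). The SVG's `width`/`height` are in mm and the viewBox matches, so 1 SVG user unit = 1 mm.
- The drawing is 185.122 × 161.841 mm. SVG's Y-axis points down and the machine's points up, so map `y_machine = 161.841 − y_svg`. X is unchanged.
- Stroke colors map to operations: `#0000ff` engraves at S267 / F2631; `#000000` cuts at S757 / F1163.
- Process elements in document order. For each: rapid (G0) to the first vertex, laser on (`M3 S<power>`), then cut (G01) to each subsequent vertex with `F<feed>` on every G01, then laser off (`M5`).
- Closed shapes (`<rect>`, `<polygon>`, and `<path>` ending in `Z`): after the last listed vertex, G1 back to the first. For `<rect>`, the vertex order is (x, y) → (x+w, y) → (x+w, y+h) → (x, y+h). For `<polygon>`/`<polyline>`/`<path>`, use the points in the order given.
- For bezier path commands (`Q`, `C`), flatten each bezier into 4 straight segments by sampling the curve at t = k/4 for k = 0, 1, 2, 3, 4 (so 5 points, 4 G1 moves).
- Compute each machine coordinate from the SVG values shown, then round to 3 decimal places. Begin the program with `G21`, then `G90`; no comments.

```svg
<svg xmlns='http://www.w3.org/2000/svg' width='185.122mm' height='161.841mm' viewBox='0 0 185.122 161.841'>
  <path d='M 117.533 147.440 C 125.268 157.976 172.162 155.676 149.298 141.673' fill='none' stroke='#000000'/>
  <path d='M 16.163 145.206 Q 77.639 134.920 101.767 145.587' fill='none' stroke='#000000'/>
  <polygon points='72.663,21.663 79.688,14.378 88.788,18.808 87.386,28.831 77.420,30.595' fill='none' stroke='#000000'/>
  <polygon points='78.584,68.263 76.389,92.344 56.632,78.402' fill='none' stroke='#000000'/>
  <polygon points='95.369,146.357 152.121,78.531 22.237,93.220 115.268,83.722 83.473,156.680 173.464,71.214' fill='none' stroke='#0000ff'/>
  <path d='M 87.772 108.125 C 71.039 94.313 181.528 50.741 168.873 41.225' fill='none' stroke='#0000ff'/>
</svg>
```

G21
G90
G0 X117.533 Y14.401
M3 S757
G01 X128.975 Y8.888 F1163
G01 X144.890 Y8.082 F1163
G01 X155.068 Y11.878 F1163
G01 X149.298 Y20.168 F1163
M5
G0 X16.163 Y16.635
M3 S757
G01 X44.567 Y20.468 F1163
G01 X68.302 Y21.683 F1163
G01 X87.369 Y20.278 F1163
G01 X101.767 Y16.254 F1163
M5
G0 X72.663 Y140.178
M3 S757
G01 X79.688 Y147.463 F1163
G01 X88.788 Y143.033 F1163
G01 X87.386 Y133.010 F1163
G01 X77.420 Y131.246 F1163
G01 X72.663 Y140.178 F1163
M5
G0 X78.584 Y93.578
M3 S757
G01 X76.389 Y69.497 F1163
G01 X56.632 Y83.439 F1163
G01 X78.584 Y93.578 F1163
M5
G0 X95.369 Y15.484
M3 S267
G01 X152.121 Y83.310 F2631
G01 X22.237 Y68.621 F2631
G01 X115.268 Y78.119 F2631
G01 X83.473 Y5.161 F2631
G01 X173.464 Y90.627 F2631
G01 X95.369 Y15.484 F2631
M5
G0 X87.772 Y53.716
M3 S267
G01 X95.164 Y68.658 F2631
G01 X126.793 Y88.777 F2631
G01 X159.187 Y108.091 F2631
G01 X168.873 Y120.616 F2631
M5

Since the viewBox matches the mm dimensions, user units are millimetres directly. The only transform is the Y-flip y_m = 161.841 − y_svg.

Shape 1 is a cubic bezier drawn with `<path>`. Its stroke #000000 means cut at S757, F1163. After flipping Y the toolpath is (117.533,14.401) → (128.975,8.888) → (144.890,8.082) → (155.068,11.878) → (149.298,20.168).

Shape 2 is a quadratic bezier drawn with `<path>`. Its stroke #000000 means cut at S757, F1163. After flipping Y the toolpath is (16.163,16.635) → (44.567,20.468) → (68.302,21.683) → (87.369,20.278) → (101.767,16.254).

Shape 3 is a regular polygon drawn with `<polygon>`. Its stroke #000000 means cut at S757, F1163. After flipping Y the toolpath is (72.663,140.178) → (79.688,147.463) → (88.788,143.033) → (87.386,133.010) → (77.420,131.246) → (72.663,140.178), returning to the start.

Shape 4 is a regular polygon drawn with `<polygon>`. Its stroke #000000 means cut at S757, F1163. After flipping Y the toolpath is (78.584,93.578) → (76.389,69.497) → (56.632,83.439) → (78.584,93.578), returning to the start.

Shape 5 is a closed polygon drawn with `<polygon>`. Its stroke #0000ff means engrave at S267, F2631. After flipping Y the toolpath is (95.369,15.484) → (152.121,83.310) → (22.237,68.621) → (115.268,78.119) → (83.473,5.161) → (173.464,90.627) → (95.369,15.484), returning to the start.

Shape 6 is a cubic bezier drawn with `<path>`. Its stroke #0000ff means engrave at S267, F2631. After flipping Y the toolpath is (87.772,53.716) → (95.164,68.658) → (126.793,88.777) → (159.187,108.091) → (168.873,120.616).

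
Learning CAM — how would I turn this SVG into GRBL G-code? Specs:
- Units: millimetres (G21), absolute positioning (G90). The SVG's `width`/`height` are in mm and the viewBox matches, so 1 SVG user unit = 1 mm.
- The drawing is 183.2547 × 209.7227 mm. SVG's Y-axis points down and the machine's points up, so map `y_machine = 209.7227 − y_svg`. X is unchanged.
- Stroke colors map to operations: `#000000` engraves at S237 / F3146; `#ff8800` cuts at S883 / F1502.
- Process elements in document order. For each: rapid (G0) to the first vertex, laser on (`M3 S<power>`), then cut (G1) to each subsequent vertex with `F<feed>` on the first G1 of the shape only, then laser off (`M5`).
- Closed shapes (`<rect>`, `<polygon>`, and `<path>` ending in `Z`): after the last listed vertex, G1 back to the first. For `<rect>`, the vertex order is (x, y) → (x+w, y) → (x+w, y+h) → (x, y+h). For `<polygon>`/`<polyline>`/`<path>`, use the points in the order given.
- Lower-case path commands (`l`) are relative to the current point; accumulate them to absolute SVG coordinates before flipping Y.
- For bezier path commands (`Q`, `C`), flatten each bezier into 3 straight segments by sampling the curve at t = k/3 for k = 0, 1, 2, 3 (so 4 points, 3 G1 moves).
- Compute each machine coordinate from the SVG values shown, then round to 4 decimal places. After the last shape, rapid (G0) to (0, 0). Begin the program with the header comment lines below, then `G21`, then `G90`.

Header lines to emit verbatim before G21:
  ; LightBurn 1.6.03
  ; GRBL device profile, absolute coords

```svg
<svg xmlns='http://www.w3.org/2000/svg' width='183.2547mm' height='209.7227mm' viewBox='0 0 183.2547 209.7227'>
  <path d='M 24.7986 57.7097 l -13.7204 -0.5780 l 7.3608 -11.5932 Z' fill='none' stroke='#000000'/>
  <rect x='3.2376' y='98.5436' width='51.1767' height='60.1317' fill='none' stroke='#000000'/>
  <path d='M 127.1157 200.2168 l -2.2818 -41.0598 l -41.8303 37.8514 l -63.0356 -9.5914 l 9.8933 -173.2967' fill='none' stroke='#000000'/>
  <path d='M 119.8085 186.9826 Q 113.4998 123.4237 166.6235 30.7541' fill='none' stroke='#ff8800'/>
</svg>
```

1 u = 1 mm; y_m = 209.7227 − y.

[1] `<path>` regular polygon, #000000→engrave S237 F3146: (24.7986,152.0130) → (11.0782,152.5910) → (18.4390,164.1842) → (24.7986,152.0130) (closed)

[2] `<rect>` rectangle, #000000→engrave S237 F3146: (3.2376,111.1791) → (54.4143,111.1791) → (54.4143,51.0474) → (3.2376,51.0474) → (3.2376,111.1791) (closed)

[3] `<path>` open polyline, #000000→engrave S237 F3146: (127.1157,9.5059) → (124.8339,50.5657) → (83.0036,12.7143) → (19.9680,22.3057) → (29.8613,195.6024)

[4] `<path>` quadratic bezier, #ff8800→cut S883 F1502: (119.8085,22.7401) → (122.2063,68.3472) → (137.8113,120.4234) → (166.6235,178.9686)

; LightBurn 1.6.03
; GRBL device profile, absolute coords
G21
G90
G0 X24.7986 Y152.0130
M3 S237
G1 X11.0782 Y152.5910 F3146
G1 X18.4390 Y164.1842
G1 X24.7986 Y152.0130
M5
G0 X3.2376 Y111.1791
M3 S237
G1 X54.4143 Y111.1791 F3146
G1 X54.4143 Y51.0474
G1 X3.2376 Y51.0474
G1 X3.2376 Y111.1791
M5
G0 X127.1157 Y9.5059
M3 S237
G1 X124.8339 Y50.5657 F3146
G1 X83.0036 Y12.7143
G1 X19.9680 Y22.3057
G1 X29.8613 Y195.6024
M5
G0 X119.8085 Y22.7401
M3 S883
G1 X122.2063 Y68.3472 F1502
G1 X137.8113 Y120.4234
G1 X166.6235 Y178.9686
M5
G0 X0.0000 Y0.0000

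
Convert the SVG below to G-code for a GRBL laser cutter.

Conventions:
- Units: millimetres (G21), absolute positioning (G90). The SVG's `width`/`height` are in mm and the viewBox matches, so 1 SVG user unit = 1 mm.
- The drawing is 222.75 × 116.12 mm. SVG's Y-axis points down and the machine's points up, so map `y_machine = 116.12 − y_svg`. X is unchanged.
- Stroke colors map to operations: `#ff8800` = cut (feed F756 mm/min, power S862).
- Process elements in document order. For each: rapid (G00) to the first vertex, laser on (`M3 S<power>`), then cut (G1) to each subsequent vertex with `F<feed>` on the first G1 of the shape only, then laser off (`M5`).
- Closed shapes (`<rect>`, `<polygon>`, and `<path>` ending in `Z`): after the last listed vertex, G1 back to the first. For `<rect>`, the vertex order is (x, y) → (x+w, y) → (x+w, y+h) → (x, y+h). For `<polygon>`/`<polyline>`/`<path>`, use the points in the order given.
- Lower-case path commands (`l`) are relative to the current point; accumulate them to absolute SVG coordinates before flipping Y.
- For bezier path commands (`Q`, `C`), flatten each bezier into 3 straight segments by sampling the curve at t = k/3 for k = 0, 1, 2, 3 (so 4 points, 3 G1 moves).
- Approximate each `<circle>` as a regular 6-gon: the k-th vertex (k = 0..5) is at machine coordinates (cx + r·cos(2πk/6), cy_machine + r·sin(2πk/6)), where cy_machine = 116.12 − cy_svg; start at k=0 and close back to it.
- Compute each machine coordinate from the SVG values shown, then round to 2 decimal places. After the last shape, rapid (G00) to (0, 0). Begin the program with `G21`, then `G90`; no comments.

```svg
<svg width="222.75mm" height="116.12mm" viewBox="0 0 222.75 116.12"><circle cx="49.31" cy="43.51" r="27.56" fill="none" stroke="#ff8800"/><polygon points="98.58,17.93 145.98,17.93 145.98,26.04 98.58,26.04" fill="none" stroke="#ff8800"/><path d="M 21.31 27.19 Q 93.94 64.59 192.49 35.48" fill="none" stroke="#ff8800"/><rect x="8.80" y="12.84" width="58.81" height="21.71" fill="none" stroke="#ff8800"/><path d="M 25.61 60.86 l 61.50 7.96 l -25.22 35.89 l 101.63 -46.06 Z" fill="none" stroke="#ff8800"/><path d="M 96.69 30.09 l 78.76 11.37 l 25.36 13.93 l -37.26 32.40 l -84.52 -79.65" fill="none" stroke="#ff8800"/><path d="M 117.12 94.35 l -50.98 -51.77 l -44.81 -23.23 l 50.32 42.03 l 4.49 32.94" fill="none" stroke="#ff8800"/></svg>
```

G21
G90
G00 X76.87 Y72.61
M3 S862
G1 X63.09 Y96.48 F756
G1 X35.53 Y96.48
G1 X21.75 Y72.61
G1 X35.53 Y48.74
G1 X63.09 Y48.74
G1 X76.87 Y72.61
M5
G00 X98.58 Y98.19
M3 S862
G1 X145.98 Y98.19 F756
G1 X145.98 Y90.08
G1 X98.58 Y90.08
G1 X98.58 Y98.19
M5
G00 X21.31 Y88.93
M3 S862
G1 X72.61 Y71.39 F756
G1 X129.67 Y68.62
G1 X192.49 Y80.64
M5
G00 X8.80 Y103.28
M3 S862
G1 X67.61 Y103.28 F756
G1 X67.61 Y81.57
G1 X8.80 Y81.57
G1 X8.80 Y103.28
M5
G00 X25.61 Y55.26
M3 S862
G1 X87.11 Y47.30 F756
G1 X61.89 Y11.41
G1 X163.52 Y57.47
G1 X25.61 Y55.26
M5
G00 X96.69 Y86.03
M3 S862
G1 X175.45 Y74.66 F756
G1 X200.81 Y60.73
G1 X163.55 Y28.33
G1 X79.03 Y107.98
M5
G00 X117.12 Y21.77
M3 S862
G1 X66.14 Y73.54 F756
G1 X21.33 Y96.77
G1 X71.65 Y54.74
G1 X76.14 Y21.80
M5
G00 X0.00 Y0.00

viewBox `0 0 222.75 116.12` with mm width/height → 1 unit = 1 mm. Flip: y_m = 116.12 − y_svg.

**Shape 1** — `<circle>` circle, stroke `#ff8800` → cut (S862, F756). Machine vertices: (76.87,72.61) → (63.09,96.48) → (35.53,96.48) → (21.75,72.61) → (35.53,48.74) → (63.09,48.74) → (76.87,72.61). Closed: final G1 returns to the first vertex.

**Shape 2** — `<polygon>` rectangle, stroke `#ff8800` → cut (S862, F756). Machine vertices: (98.58,98.19) → (145.98,98.19) → (145.98,90.08) → (98.58,90.08) → (98.58,98.19). Closed: final G1 returns to the first vertex.

**Shape 3** — `<path>` quadratic bezier, stroke `#ff8800` → cut (S862, F756). Control points (SVG): P0=(21.31,27.19), P1=(93.94,64.59), P2=(192.49,35.48); sampled at t=k/3. Machine vertices: (21.31,88.93) → (72.61,71.39) → (129.67,68.62) → (192.49,80.64). Open path.

**Shape 4** — `<rect>` rectangle, stroke `#ff8800` → cut (S862, F756). Machine vertices: (8.80,103.28) → (67.61,103.28) → (67.61,81.57) → (8.80,81.57) → (8.80,103.28). Closed: final G1 returns to the first vertex.

**Shape 5** — `<path>` closed polygon, stroke `#ff8800` → cut (S862, F756). Machine vertices: (25.61,55.26) → (87.11,47.30) → (61.89,11.41) → (163.52,57.47) → (25.61,55.26). Closed: final G1 returns to the first vertex.

**Shape 6** — `<path>` open polyline, stroke `#ff8800` → cut (S862, F756). Machine vertices: (96.69,86.03) → (175.45,74.66) → (200.81,60.73) → (163.55,28.33) → (79.03,107.98). Open path.

**Shape 7** — `<path>` open polyline, stroke `#ff8800` → cut (S862, F756). Machine vertices: (117.12,21.77) → (66.14,73.54) → (21.33,96.77) → (71.65,54.74) → (76.14,21.80). Open path.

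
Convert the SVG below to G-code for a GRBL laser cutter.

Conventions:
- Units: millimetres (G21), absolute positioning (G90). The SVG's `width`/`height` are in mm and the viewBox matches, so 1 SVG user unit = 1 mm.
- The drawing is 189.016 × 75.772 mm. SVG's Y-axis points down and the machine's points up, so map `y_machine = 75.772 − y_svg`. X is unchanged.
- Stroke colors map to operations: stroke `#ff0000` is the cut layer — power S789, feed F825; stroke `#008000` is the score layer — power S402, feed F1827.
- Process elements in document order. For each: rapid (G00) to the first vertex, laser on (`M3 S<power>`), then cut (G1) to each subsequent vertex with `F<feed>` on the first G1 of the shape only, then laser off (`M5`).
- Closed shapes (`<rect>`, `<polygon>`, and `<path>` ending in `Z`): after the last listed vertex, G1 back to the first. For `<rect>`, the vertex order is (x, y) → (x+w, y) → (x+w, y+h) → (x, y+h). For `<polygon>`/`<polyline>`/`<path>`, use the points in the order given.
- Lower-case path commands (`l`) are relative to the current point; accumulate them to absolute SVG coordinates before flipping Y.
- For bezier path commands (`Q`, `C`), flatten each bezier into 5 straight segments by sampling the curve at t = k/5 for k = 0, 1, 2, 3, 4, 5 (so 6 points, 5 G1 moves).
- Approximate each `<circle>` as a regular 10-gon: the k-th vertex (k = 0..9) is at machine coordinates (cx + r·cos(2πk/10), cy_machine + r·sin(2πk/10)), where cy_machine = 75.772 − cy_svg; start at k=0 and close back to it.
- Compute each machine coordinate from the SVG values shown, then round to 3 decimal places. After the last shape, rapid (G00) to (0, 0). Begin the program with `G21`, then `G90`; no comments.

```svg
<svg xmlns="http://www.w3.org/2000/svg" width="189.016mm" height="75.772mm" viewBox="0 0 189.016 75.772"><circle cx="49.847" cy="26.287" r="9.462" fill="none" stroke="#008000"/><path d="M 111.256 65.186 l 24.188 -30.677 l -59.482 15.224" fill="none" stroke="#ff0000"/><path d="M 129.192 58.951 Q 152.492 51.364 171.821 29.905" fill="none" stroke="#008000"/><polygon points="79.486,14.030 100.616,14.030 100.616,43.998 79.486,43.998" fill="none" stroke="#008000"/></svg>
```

Since the viewBox matches the mm dimensions, user units are millimetres directly. The only transform is the Y-flip y_m = 75.772 − y_svg.

Shape 1 is a circle drawn with `<circle>`. Its stroke #008000 means score at S402, F1827. After flipping Y the toolpath is (59.309,49.485) → (57.502,55.047) → (52.771,58.484) → (46.923,58.484) → (42.192,55.047) → (40.385,49.485) → (42.192,43.923) → (46.923,40.486) → (52.771,40.486) → (57.502,43.923) → (59.309,49.485), returning to the start.

Shape 2 is a open polyline drawn with `<path>`. Its stroke #ff0000 means cut at S789, F825. After flipping Y the toolpath is (111.256,10.586) → (135.444,41.263) → (75.962,26.039).

Shape 3 is a quadratic bezier drawn with `<path>`. Its stroke #008000 means score at S402, F1827. After flipping Y the toolpath is (129.192,16.821) → (138.353,20.411) → (147.197,25.110) → (155.722,30.919) → (163.931,37.838) → (171.821,45.867).

Shape 4 is a rectangle drawn with `<polygon>`. Its stroke #008000 means score at S402, F1827. After flipping Y the toolpath is (79.486,61.742) → (100.616,61.742) → (100.616,31.774) → (79.486,31.774) → (79.486,61.742), returning to the start.

G21
G90
G00 X59.309 Y49.485
M3 S402
G1 X57.502 Y55.047 F1827
G1 X52.771 Y58.484
G1 X46.923 Y58.484
G1 X42.192 Y55.047
G1 X40.385 Y49.485
G1 X42.192 Y43.923
G1 X46.923 Y40.486
G1 X52.771 Y40.486
G1 X57.502 Y43.923
G1 X59.309 Y49.485
M5
G00 X111.256 Y10.586
M3 S789
G1 X135.444 Y41.263 F825
G1 X75.962 Y26.039
M5
G00 X129.192 Y16.821
M3 S402
G1 X138.353 Y20.411 F1827
G1 X147.197 Y25.110
G1 X155.722 Y30.919
G1 X163.931 Y37.838
G1 X171.821 Y45.867
M5
G00 X79.486 Y61.742
M3 S402
G1 X100.616 Y61.742 F1827
G1 X100.616 Y31.774
G1 X79.486 Y31.774
G1 X79.486 Y61.742
M5
G00 X0.000 Y0.000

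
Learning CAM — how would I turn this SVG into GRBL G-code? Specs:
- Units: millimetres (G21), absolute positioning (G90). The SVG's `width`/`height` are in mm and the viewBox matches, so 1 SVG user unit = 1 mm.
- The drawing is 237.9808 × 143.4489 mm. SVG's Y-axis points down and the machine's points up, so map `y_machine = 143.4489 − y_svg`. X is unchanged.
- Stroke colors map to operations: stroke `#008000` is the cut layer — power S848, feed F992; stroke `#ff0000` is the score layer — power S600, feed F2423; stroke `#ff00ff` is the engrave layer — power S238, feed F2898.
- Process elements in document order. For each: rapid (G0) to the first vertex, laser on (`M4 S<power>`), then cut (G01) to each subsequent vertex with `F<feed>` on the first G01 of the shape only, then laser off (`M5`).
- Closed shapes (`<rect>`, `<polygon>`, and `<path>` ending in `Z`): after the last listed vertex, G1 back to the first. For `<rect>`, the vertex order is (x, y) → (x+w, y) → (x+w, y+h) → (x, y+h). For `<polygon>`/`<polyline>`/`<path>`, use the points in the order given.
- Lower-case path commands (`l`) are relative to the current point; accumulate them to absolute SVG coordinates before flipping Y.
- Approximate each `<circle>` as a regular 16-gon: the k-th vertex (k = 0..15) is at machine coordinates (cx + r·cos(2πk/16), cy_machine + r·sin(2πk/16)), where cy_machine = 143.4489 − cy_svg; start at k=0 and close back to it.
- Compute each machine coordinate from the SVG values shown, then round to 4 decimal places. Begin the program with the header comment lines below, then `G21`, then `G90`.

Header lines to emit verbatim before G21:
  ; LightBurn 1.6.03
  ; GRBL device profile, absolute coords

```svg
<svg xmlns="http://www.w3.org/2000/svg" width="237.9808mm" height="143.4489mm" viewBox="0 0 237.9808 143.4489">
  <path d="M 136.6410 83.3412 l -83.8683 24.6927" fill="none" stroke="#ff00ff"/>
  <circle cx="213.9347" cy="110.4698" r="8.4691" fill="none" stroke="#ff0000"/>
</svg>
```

1 u = 1 mm; y_m = 143.4489 − y.

[1] `<path>` line segment, #ff00ff→engrave S238 F2898: (136.6410,60.1077) → (52.7727,35.4150)

[2] `<circle>` circle, #ff0000→score S600 F2423: (222.4038,32.9791) → (221.7591,36.2201) → (219.9233,38.9677) → (217.1757,40.8035) → (213.9347,41.4482) → (210.6937,40.8035) → (207.9461,38.9677) → (206.1103,36.2201) → (205.4656,32.9791) → (206.1103,29.7381) → (207.9461,26.9905) → (210.6937,25.1547) → (213.9347,24.5100) → (217.1757,25.1547) → (219.9233,26.9905) → (221.7591,29.7381) → (222.4038,32.9791) (closed)

; LightBurn 1.6.03
; GRBL device profile, absolute coords
G21
G90
G0 X136.6410 Y60.1077
M4 S238
G01 X52.7727 Y35.4150 F2898
M5
G0 X222.4038 Y32.9791
M4 S600
G01 X221.7591 Y36.2201 F2423
G01 X219.9233 Y38.9677
G01 X217.1757 Y40.8035
G01 X213.9347 Y41.4482
G01 X210.6937 Y40.8035
G01 X207.9461 Y38.9677
G01 X206.1103 Y36.2201
G01 X205.4656 Y32.9791
G01 X206.1103 Y29.7381
G01 X207.9461 Y26.9905
G01 X210.6937 Y25.1547
G01 X213.9347 Y24.5100
G01 X217.1757 Y25.1547
G01 X219.9233 Y26.9905
G01 X221.7591 Y29.7381
G01 X222.4038 Y32.9791
M5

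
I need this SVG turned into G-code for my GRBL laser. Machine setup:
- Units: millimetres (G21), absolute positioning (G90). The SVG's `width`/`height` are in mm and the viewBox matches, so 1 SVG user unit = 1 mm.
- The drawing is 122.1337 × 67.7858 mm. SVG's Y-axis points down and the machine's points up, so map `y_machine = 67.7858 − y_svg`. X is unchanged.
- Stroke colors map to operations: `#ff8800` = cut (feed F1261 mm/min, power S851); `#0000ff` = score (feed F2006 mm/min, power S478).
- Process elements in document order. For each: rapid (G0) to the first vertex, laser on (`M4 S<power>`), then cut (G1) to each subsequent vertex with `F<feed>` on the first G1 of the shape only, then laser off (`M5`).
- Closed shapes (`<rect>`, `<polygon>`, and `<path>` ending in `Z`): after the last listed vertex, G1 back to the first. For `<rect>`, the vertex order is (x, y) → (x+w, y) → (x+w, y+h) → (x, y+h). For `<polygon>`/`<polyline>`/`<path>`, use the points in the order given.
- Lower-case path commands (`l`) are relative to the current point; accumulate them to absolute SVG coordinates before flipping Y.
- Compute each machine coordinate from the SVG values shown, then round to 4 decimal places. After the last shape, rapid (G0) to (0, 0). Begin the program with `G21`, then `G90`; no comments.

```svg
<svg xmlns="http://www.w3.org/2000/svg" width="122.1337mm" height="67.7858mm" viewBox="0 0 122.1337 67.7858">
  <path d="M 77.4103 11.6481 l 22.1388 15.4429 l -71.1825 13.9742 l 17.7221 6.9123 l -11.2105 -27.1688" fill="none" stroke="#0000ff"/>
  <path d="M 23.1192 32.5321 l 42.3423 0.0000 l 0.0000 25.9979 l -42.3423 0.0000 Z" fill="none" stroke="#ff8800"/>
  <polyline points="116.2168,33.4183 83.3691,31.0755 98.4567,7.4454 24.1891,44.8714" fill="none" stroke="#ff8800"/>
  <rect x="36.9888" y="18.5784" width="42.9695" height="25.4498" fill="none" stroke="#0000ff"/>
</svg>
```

1 u = 1 mm; y_m = 67.7858 − y.

[1] `<path>` open polyline, #0000ff→score S478 F2006: (77.4103,56.1377) → (99.5491,40.6948) → (28.3666,26.7206) → (46.0887,19.8083) → (34.8782,46.9771)

[2] `<path>` rectangle, #ff8800→cut S851 F1261: (23.1192,35.2537) → (65.4615,35.2537) → (65.4615,9.2558) → (23.1192,9.2558) → (23.1192,35.2537) (closed)

[3] `<polyline>` open polyline, #ff8800→cut S851 F1261: (116.2168,34.3675) → (83.3691,36.7103) → (98.4567,60.3404) → (24.1891,22.9144)

[4] `<rect>` rectangle, #0000ff→score S478 F2006: (36.9888,49.2074) → (79.9583,49.2074) → (79.9583,23.7576) → (36.9888,23.7576) → (36.9888,49.2074) (closed)

G21
G90
G0 X77.4103 Y56.1377
M4 S478
G1 X99.5491 Y40.6948 F2006
G1 X28.3666 Y26.7206
G1 X46.0887 Y19.8083
G1 X34.8782 Y46.9771
M5
G0 X23.1192 Y35.2537
M4 S851
G1 X65.4615 Y35.2537 F1261
G1 X65.4615 Y9.2558
G1 X23.1192 Y9.2558
G1 X23.1192 Y35.2537
M5
G0 X116.2168 Y34.3675
M4 S851
G1 X83.3691 Y36.7103 F1261
G1 X98.4567 Y60.3404
G1 X24.1891 Y22.9144
M5
G0 X36.9888 Y49.2074
M4 S478
G1 X79.9583 Y49.2074 F2006
G1 X79.9583 Y23.7576
G1 X36.9888 Y23.7576
G1 X36.9888 Y49.2074
M5
G0 X0.0000 Y0.0000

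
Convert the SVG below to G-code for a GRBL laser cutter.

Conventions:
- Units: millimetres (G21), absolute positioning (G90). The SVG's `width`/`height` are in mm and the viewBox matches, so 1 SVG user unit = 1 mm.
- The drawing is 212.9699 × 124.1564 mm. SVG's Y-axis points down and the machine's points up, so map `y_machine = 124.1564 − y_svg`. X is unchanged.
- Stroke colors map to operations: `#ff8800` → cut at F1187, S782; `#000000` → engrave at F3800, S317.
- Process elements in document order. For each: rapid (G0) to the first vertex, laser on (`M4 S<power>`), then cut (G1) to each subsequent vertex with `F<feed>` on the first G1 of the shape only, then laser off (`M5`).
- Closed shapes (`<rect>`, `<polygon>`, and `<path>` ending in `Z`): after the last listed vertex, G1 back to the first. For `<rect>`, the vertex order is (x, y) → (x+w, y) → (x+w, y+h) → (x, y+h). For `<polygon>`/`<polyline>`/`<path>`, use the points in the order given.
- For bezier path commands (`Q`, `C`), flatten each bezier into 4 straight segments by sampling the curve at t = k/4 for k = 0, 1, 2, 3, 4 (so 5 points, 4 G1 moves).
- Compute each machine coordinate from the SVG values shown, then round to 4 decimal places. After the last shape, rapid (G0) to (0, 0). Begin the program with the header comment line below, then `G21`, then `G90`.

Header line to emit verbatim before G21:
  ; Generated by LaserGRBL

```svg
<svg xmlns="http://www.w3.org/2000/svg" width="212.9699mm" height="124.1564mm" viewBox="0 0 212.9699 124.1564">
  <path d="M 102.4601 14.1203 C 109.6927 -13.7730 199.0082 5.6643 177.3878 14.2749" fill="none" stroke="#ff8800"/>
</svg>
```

; Generated by LaserGRBL
G21
G90
G0 X102.4601 Y110.0361
M4 S782
G1 X120.2592 Y122.9903 F1187
G1 X150.7438 Y123.6478
G1 X175.8185 Y117.4607
G1 X177.3878 Y109.8815
M5
G0 X0.0000 Y0.0000

1 u = 1 mm; y_m = 124.1564 − y.

[1] `<path>` cubic bezier, #ff8800→cut S782 F1187: (102.4601,110.0361) → (120.2592,122.9903) → (150.7438,123.6478) → (175.8185,117.4607) → (177.3878,109.8815)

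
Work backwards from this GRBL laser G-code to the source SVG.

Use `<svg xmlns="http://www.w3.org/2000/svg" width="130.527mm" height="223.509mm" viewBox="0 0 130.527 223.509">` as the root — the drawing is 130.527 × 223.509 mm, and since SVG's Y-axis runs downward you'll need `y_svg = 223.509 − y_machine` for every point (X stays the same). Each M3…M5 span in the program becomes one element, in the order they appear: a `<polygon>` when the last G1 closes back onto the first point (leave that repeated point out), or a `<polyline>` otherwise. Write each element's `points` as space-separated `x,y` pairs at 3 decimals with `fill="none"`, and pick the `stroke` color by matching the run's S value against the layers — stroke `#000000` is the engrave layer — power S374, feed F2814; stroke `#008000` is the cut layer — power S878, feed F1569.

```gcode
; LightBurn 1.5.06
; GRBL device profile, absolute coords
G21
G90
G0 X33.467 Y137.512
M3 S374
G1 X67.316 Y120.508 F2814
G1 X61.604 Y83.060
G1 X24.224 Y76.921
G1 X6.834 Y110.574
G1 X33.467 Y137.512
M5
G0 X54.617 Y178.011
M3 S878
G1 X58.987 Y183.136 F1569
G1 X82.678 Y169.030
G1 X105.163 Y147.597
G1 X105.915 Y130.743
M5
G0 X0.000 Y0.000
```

<svg xmlns="http://www.w3.org/2000/svg" width="130.527mm" height="223.509mm" viewBox="0 0 130.527 223.509">
  <polygon points="33.467,85.997 67.316,103.001 61.604,140.449 24.224,146.588 6.834,112.935" fill="none" stroke="#000000"/>
  <polyline points="54.617,45.498 58.987,40.373 82.678,54.479 105.163,75.912 105.915,92.766" fill="none" stroke="#008000"/>
</svg>

Machine Y-up, SVG Y-down with viewBox height 223.509, so y_svg = 223.509 − y_machine; X carries over.

Run 1: power S374 maps to stroke `#000000` (engrave). The run returns to its start, so emit a `<polygon>` with points (Y-flipped): 33.467,85.997 67.316,103.001 61.604,140.449 24.224,146.588 6.834,112.935.

Run 2: the run's S878 means `#008000` (cut). The run is open, so emit a `<polyline>` with points (Y-flipped): 54.617,45.498 58.987,40.373 82.678,54.479 105.163,75.912 105.915,92.766.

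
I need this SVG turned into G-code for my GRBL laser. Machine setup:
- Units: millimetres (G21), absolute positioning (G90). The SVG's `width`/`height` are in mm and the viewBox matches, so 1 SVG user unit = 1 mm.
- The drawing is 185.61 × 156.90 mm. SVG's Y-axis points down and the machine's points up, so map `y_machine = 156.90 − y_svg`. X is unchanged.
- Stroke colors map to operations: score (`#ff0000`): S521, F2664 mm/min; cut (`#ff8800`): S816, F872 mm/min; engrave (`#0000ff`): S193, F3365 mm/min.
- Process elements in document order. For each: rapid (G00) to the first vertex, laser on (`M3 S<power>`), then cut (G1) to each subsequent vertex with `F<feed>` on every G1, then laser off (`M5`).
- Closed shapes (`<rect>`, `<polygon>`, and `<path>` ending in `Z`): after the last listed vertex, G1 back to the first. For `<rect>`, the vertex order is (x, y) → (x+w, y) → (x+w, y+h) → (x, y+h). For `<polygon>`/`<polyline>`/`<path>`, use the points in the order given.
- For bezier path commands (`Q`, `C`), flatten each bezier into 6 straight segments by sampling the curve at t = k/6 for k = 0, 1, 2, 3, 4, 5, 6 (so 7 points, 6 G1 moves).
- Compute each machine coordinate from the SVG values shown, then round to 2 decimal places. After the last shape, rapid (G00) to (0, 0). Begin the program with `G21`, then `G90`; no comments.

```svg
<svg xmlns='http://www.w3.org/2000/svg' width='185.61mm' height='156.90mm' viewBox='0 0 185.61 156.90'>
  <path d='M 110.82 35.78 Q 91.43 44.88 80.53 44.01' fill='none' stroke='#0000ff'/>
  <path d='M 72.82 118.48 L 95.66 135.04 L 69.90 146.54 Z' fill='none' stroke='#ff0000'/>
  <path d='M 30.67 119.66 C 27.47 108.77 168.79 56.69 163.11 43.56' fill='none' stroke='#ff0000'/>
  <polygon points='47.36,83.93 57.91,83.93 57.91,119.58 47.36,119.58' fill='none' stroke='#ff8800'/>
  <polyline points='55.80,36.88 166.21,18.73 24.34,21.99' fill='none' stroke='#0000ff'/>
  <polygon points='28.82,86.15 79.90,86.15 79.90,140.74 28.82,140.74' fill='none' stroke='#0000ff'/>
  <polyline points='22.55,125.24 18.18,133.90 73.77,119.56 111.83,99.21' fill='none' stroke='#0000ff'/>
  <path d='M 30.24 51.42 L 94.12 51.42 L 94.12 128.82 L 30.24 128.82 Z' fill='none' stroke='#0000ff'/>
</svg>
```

1 u = 1 mm; y_m = 156.90 − y.

[1] `<path>` quadratic bezier, #0000ff→engrave S193 F3365: (110.82,121.12) → (104.59,118.36) → (98.84,116.16) → (93.55,114.51) → (88.74,113.42) → (84.40,112.88) → (80.53,112.89)

[2] `<path>` regular polygon, #ff0000→score S521 F2664: (72.82,38.42) → (95.66,21.86) → (69.90,10.36) → (72.82,38.42) (closed)

[3] `<path>` cubic bezier, #ff0000→score S521 F2664: (30.67,37.24) → (39.76,45.75) → (64.85,58.89) → (97.82,74.45) → (130.59,90.19) → (155.05,103.90) → (163.11,113.34)

[4] `<polygon>` rectangle, #ff8800→cut S816 F872: (47.36,72.97) → (57.91,72.97) → (57.91,37.32) → (47.36,37.32) → (47.36,72.97) (closed)

[5] `<polyline>` open polyline, #0000ff→engrave S193 F3365: (55.80,120.02) → (166.21,138.17) → (24.34,134.91)

[6] `<polygon>` rectangle, #0000ff→engrave S193 F3365: (28.82,70.75) → (79.90,70.75) → (79.90,16.16) → (28.82,16.16) → (28.82,70.75) (closed)

[7] `<polyline>` open polyline, #0000ff→engrave S193 F3365: (22.55,31.66) → (18.18,23.00) → (73.77,37.34) → (111.83,57.69)

[8] `<path>` rectangle, #0000ff→engrave S193 F3365: (30.24,105.48) → (94.12,105.48) → (94.12,28.08) → (30.24,28.08) → (30.24,105.48) (closed)

G21
G90
G00 X110.82 Y121.12
M3 S193
G1 X104.59 Y118.36 F3365
G1 X98.84 Y116.16 F3365
G1 X93.55 Y114.51 F3365
G1 X88.74 Y113.42 F3365
G1 X84.40 Y112.88 F3365
G1 X80.53 Y112.89 F3365
M5
G00 X72.82 Y38.42
M3 S521
G1 X95.66 Y21.86 F2664
G1 X69.90 Y10.36 F2664
G1 X72.82 Y38.42 F2664
M5
G00 X30.67 Y37.24
M3 S521
G1 X39.76 Y45.75 F2664
G1 X64.85 Y58.89 F2664
G1 X97.82 Y74.45 F2664
G1 X130.59 Y90.19 F2664
G1 X155.05 Y103.90 F2664
G1 X163.11 Y113.34 F2664
M5
G00 X47.36 Y72.97
M3 S816
G1 X57.91 Y72.97 F872
G1 X57.91 Y37.32 F872
G1 X47.36 Y37.32 F872
G1 X47.36 Y72.97 F872
M5
G00 X55.80 Y120.02
M3 S193
G1 X166.21 Y138.17 F3365
G1 X24.34 Y134.91 F3365
M5
G00 X28.82 Y70.75
M3 S193
G1 X79.90 Y70.75 F3365
G1 X79.90 Y16.16 F3365
G1 X28.82 Y16.16 F3365
G1 X28.82 Y70.75 F3365
M5
G00 X22.55 Y31.66
M3 S193
G1 X18.18 Y23.00 F3365
G1 X73.77 Y37.34 F3365
G1 X111.83 Y57.69 F3365
M5
G00 X30.24 Y105.48
M3 S193
G1 X94.12 Y105.48 F3365
G1 X94.12 Y28.08 F3365
G1 X30.24 Y28.08 F3365
G1 X30.24 Y105.48 F3365
M5
G00 X0.00 Y0.00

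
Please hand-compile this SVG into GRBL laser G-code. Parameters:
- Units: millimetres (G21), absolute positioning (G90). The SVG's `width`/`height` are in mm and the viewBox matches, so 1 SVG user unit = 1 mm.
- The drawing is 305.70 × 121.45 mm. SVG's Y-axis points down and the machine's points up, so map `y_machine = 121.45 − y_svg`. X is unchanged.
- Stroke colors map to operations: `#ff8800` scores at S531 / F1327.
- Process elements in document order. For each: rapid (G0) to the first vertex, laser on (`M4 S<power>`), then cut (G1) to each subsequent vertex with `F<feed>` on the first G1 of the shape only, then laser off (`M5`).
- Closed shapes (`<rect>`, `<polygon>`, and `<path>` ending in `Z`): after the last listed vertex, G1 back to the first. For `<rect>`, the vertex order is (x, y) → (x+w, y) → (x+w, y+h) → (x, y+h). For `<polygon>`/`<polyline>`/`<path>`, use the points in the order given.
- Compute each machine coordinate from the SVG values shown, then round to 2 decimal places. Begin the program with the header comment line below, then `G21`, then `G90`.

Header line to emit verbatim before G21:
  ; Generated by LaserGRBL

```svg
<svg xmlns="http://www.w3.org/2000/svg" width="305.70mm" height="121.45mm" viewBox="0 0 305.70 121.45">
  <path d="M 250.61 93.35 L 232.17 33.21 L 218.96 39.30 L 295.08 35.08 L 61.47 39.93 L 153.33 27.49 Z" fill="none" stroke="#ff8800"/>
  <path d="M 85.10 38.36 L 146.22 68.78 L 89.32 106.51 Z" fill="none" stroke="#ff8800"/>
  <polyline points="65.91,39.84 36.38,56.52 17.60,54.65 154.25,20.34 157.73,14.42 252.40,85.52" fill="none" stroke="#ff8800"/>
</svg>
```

1 u = 1 mm; y_m = 121.45 − y.

[1] `<path>` closed polygon, #ff8800→score S531 F1327: (250.61,28.10) → (232.17,88.24) → (218.96,82.15) → (295.08,86.37) → (61.47,81.52) → (153.33,93.96) → (250.61,28.10) (closed)

[2] `<path>` regular polygon, #ff8800→score S531 F1327: (85.10,83.09) → (146.22,52.67) → (89.32,14.94) → (85.10,83.09) (closed)

[3] `<polyline>` open polyline, #ff8800→score S531 F1327: (65.91,81.61) → (36.38,64.93) → (17.60,66.80) → (154.25,101.11) → (157.73,107.03) → (252.40,35.93)

; Generated by LaserGRBL
G21
G90
G0 X250.61 Y28.10
M4 S531
G1 X232.17 Y88.24 F1327
G1 X218.96 Y82.15
G1 X295.08 Y86.37
G1 X61.47 Y81.52
G1 X153.33 Y93.96
G1 X250.61 Y28.10
M5
G0 X85.10 Y83.09
M4 S531
G1 X146.22 Y52.67 F1327
G1 X89.32 Y14.94
G1 X85.10 Y83.09
M5
G0 X65.91 Y81.61
M4 S531
G1 X36.38 Y64.93 F1327
G1 X17.60 Y66.80
G1 X154.25 Y101.11
G1 X157.73 Y107.03
G1 X252.40 Y35.93
M5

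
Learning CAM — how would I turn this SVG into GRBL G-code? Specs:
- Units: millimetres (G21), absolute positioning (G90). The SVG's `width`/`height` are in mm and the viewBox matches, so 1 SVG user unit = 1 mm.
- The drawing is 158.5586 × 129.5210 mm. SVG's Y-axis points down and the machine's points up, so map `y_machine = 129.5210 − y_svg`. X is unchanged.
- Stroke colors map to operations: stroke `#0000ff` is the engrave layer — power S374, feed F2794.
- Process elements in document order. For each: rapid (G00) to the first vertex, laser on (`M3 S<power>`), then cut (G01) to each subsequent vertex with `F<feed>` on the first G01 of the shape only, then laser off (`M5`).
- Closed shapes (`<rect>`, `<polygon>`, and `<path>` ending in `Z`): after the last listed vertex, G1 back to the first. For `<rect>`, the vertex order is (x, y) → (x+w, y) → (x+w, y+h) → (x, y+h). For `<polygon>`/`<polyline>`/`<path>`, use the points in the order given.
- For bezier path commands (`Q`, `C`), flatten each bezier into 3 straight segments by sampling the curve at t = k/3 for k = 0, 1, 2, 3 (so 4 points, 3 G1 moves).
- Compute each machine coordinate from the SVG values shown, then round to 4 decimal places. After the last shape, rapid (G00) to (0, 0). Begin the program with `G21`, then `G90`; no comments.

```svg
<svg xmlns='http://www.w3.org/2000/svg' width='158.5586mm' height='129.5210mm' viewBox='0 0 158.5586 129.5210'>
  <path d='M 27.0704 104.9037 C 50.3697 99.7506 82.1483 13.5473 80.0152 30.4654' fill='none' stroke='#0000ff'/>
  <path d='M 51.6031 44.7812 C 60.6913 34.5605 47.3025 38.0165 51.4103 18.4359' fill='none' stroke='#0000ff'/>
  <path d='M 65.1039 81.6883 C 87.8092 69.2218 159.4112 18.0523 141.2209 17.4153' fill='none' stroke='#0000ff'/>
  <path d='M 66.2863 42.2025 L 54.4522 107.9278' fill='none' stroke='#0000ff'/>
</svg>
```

G21
G90
G00 X27.0704 Y24.6173
M3 S374
G01 X51.6261 Y49.9660 F2794
G01 X72.4144 Y88.4211
G01 X80.0152 Y99.0556
M5
G00 X51.6031 Y84.7398
M3 S374
G01 X54.6795 Y91.7614 F2794
G01 X51.6542 Y97.8236
G01 X51.4103 Y111.0851
M5
G00 X65.1039 Y47.8327
M3 S374
G01 X98.9715 Y69.8952 F2794
G01 X134.6171 Y97.9296
G01 X141.2209 Y112.1057
M5
G00 X66.2863 Y87.3185
M3 S374
G01 X54.4522 Y21.5932 F2794
M5
G00 X0.0000 Y0.0000

Since the viewBox matches the mm dimensions, user units are millimetres directly. The only transform is the Y-flip y_m = 129.5210 − y_svg.

Shape 1 is a cubic bezier drawn with `<path>`. Its stroke #0000ff means engrave at S374, F2794. After flipping Y the toolpath is (27.0704,24.6173) → (51.6261,49.9660) → (72.4144,88.4211) → (80.0152,99.0556).

Shape 2 is a cubic bezier drawn with `<path>`. Its stroke #0000ff means engrave at S374, F2794. After flipping Y the toolpath is (51.6031,84.7398) → (54.6795,91.7614) → (51.6542,97.8236) → (51.4103,111.0851).

Shape 3 is a cubic bezier drawn with `<path>`. Its stroke #0000ff means engrave at S374, F2794. After flipping Y the toolpath is (65.1039,47.8327) → (98.9715,69.8952) → (134.6171,97.9296) → (141.2209,112.1057).

Shape 4 is a line segment drawn with `<path>`. Its stroke #0000ff means engrave at S374, F2794. After flipping Y the toolpath is (66.2863,87.3185) → (54.4522,21.5932).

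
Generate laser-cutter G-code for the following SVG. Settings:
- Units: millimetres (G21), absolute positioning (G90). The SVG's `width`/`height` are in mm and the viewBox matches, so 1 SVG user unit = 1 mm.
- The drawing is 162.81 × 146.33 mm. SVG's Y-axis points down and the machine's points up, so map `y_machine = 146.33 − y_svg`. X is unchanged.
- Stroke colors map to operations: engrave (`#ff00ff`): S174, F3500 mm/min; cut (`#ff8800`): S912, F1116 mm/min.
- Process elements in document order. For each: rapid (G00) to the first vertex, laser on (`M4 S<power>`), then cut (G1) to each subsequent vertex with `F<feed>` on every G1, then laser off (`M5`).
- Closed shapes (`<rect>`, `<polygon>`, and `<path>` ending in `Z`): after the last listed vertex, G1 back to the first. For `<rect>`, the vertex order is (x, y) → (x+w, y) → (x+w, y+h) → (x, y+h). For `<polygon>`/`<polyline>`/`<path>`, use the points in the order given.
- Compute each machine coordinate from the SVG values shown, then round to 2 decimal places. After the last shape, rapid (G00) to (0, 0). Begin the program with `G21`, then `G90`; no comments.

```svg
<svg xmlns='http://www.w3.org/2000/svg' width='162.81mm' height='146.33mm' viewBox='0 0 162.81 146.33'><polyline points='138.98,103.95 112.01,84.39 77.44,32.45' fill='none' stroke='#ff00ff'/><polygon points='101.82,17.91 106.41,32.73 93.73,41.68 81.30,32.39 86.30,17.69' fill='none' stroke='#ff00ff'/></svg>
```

1 u = 1 mm; y_m = 146.33 − y.

[1] `<polyline>` open polyline, #ff00ff→engrave S174 F3500: (138.98,42.38) → (112.01,61.94) → (77.44,113.88)

[2] `<polygon>` regular polygon, #ff00ff→engrave S174 F3500: (101.82,128.42) → (106.41,113.60) → (93.73,104.65) → (81.30,113.94) → (86.30,128.64) → (101.82,128.42) (closed)

G21
G90
G00 X138.98 Y42.38
M4 S174
G1 X112.01 Y61.94 F3500
G1 X77.44 Y113.88 F3500
M5
G00 X101.82 Y128.42
M4 S174
G1 X106.41 Y113.60 F3500
G1 X93.73 Y104.65 F3500
G1 X81.30 Y113.94 F3500
G1 X86.30 Y128.64 F3500
G1 X101.82 Y128.42 F3500
M5
G00 X0.00 Y0.00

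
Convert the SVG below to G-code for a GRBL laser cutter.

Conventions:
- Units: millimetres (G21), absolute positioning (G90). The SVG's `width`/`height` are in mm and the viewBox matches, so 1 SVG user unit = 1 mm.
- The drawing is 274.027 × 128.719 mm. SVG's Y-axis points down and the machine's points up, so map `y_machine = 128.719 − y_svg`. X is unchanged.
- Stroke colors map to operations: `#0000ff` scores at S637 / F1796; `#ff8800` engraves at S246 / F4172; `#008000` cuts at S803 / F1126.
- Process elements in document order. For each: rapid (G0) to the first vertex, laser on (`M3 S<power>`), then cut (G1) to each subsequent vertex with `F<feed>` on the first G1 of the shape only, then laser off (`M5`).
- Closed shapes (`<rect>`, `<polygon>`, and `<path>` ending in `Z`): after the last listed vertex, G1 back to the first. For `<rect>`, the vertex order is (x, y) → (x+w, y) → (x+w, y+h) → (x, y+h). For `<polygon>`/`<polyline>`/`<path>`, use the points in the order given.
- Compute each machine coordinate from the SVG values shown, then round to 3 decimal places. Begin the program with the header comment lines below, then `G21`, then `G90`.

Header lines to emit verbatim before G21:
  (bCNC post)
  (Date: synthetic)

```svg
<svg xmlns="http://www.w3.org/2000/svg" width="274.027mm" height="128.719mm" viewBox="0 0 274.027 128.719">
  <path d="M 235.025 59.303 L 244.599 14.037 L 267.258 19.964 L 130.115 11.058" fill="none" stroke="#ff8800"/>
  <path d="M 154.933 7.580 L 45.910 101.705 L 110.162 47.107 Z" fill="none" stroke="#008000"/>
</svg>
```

(bCNC post)
(Date: synthetic)
G21
G90
G0 X235.025 Y69.416
M3 S246
G1 X244.599 Y114.682 F4172
G1 X267.258 Y108.755
G1 X130.115 Y117.661
M5
G0 X154.933 Y121.139
M3 S803
G1 X45.910 Y27.014 F1126
G1 X110.162 Y81.612
G1 X154.933 Y121.139
M5

1 u = 1 mm; y_m = 128.719 − y.

[1] `<path>` open polyline, #ff8800→engrave S246 F4172: (235.025,69.416) → (244.599,114.682) → (267.258,108.755) → (130.115,117.661)

[2] `<path>` closed polygon, #008000→cut S803 F1126: (154.933,121.139) → (45.910,27.014) → (110.162,81.612) → (154.933,121.139) (closed)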